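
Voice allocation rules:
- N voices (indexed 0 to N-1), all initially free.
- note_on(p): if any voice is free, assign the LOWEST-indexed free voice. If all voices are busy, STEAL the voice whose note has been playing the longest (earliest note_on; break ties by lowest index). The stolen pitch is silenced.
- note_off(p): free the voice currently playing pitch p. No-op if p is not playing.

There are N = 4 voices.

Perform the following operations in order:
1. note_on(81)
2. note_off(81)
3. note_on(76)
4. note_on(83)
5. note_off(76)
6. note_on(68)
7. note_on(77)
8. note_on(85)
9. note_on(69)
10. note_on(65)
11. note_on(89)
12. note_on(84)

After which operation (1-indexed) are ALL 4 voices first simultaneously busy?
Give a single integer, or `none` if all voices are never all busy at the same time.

Answer: 8

Derivation:
Op 1: note_on(81): voice 0 is free -> assigned | voices=[81 - - -]
Op 2: note_off(81): free voice 0 | voices=[- - - -]
Op 3: note_on(76): voice 0 is free -> assigned | voices=[76 - - -]
Op 4: note_on(83): voice 1 is free -> assigned | voices=[76 83 - -]
Op 5: note_off(76): free voice 0 | voices=[- 83 - -]
Op 6: note_on(68): voice 0 is free -> assigned | voices=[68 83 - -]
Op 7: note_on(77): voice 2 is free -> assigned | voices=[68 83 77 -]
Op 8: note_on(85): voice 3 is free -> assigned | voices=[68 83 77 85]
Op 9: note_on(69): all voices busy, STEAL voice 1 (pitch 83, oldest) -> assign | voices=[68 69 77 85]
Op 10: note_on(65): all voices busy, STEAL voice 0 (pitch 68, oldest) -> assign | voices=[65 69 77 85]
Op 11: note_on(89): all voices busy, STEAL voice 2 (pitch 77, oldest) -> assign | voices=[65 69 89 85]
Op 12: note_on(84): all voices busy, STEAL voice 3 (pitch 85, oldest) -> assign | voices=[65 69 89 84]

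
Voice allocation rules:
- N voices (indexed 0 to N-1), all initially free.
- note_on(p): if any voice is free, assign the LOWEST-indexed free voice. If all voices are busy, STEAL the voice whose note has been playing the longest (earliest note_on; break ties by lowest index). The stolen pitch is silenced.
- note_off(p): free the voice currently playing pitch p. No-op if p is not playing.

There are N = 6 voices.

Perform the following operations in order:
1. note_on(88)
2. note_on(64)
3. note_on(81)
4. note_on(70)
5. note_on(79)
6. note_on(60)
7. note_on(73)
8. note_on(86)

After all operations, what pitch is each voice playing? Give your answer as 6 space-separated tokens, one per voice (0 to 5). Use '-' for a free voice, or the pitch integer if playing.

Answer: 73 86 81 70 79 60

Derivation:
Op 1: note_on(88): voice 0 is free -> assigned | voices=[88 - - - - -]
Op 2: note_on(64): voice 1 is free -> assigned | voices=[88 64 - - - -]
Op 3: note_on(81): voice 2 is free -> assigned | voices=[88 64 81 - - -]
Op 4: note_on(70): voice 3 is free -> assigned | voices=[88 64 81 70 - -]
Op 5: note_on(79): voice 4 is free -> assigned | voices=[88 64 81 70 79 -]
Op 6: note_on(60): voice 5 is free -> assigned | voices=[88 64 81 70 79 60]
Op 7: note_on(73): all voices busy, STEAL voice 0 (pitch 88, oldest) -> assign | voices=[73 64 81 70 79 60]
Op 8: note_on(86): all voices busy, STEAL voice 1 (pitch 64, oldest) -> assign | voices=[73 86 81 70 79 60]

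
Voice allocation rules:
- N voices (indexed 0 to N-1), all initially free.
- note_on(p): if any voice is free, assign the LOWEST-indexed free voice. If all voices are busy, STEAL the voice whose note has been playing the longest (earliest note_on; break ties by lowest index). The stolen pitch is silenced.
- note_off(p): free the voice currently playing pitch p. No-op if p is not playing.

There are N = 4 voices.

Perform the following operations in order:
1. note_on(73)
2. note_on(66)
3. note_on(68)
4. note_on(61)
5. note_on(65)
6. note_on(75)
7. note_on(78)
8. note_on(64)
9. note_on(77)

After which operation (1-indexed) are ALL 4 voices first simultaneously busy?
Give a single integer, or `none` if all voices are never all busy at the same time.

Answer: 4

Derivation:
Op 1: note_on(73): voice 0 is free -> assigned | voices=[73 - - -]
Op 2: note_on(66): voice 1 is free -> assigned | voices=[73 66 - -]
Op 3: note_on(68): voice 2 is free -> assigned | voices=[73 66 68 -]
Op 4: note_on(61): voice 3 is free -> assigned | voices=[73 66 68 61]
Op 5: note_on(65): all voices busy, STEAL voice 0 (pitch 73, oldest) -> assign | voices=[65 66 68 61]
Op 6: note_on(75): all voices busy, STEAL voice 1 (pitch 66, oldest) -> assign | voices=[65 75 68 61]
Op 7: note_on(78): all voices busy, STEAL voice 2 (pitch 68, oldest) -> assign | voices=[65 75 78 61]
Op 8: note_on(64): all voices busy, STEAL voice 3 (pitch 61, oldest) -> assign | voices=[65 75 78 64]
Op 9: note_on(77): all voices busy, STEAL voice 0 (pitch 65, oldest) -> assign | voices=[77 75 78 64]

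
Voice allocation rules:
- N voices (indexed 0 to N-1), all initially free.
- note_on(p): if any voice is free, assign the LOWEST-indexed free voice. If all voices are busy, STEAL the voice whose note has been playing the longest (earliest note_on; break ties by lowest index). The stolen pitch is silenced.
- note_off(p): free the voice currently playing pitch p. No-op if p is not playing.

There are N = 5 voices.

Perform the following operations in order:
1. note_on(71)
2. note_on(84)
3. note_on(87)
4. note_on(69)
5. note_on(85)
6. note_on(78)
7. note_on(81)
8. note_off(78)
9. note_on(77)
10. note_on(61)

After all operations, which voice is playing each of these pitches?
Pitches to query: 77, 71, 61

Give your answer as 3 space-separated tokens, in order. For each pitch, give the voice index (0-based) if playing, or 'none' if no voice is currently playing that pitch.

Answer: 0 none 2

Derivation:
Op 1: note_on(71): voice 0 is free -> assigned | voices=[71 - - - -]
Op 2: note_on(84): voice 1 is free -> assigned | voices=[71 84 - - -]
Op 3: note_on(87): voice 2 is free -> assigned | voices=[71 84 87 - -]
Op 4: note_on(69): voice 3 is free -> assigned | voices=[71 84 87 69 -]
Op 5: note_on(85): voice 4 is free -> assigned | voices=[71 84 87 69 85]
Op 6: note_on(78): all voices busy, STEAL voice 0 (pitch 71, oldest) -> assign | voices=[78 84 87 69 85]
Op 7: note_on(81): all voices busy, STEAL voice 1 (pitch 84, oldest) -> assign | voices=[78 81 87 69 85]
Op 8: note_off(78): free voice 0 | voices=[- 81 87 69 85]
Op 9: note_on(77): voice 0 is free -> assigned | voices=[77 81 87 69 85]
Op 10: note_on(61): all voices busy, STEAL voice 2 (pitch 87, oldest) -> assign | voices=[77 81 61 69 85]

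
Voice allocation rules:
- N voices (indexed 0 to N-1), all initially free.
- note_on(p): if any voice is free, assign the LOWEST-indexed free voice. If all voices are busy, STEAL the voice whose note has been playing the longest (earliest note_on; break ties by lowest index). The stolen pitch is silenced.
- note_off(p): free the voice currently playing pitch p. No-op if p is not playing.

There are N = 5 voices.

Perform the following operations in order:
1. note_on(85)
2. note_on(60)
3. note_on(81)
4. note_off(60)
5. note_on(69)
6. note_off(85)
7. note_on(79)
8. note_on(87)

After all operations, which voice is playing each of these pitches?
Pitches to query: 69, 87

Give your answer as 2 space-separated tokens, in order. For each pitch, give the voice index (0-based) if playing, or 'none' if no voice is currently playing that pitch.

Answer: 1 3

Derivation:
Op 1: note_on(85): voice 0 is free -> assigned | voices=[85 - - - -]
Op 2: note_on(60): voice 1 is free -> assigned | voices=[85 60 - - -]
Op 3: note_on(81): voice 2 is free -> assigned | voices=[85 60 81 - -]
Op 4: note_off(60): free voice 1 | voices=[85 - 81 - -]
Op 5: note_on(69): voice 1 is free -> assigned | voices=[85 69 81 - -]
Op 6: note_off(85): free voice 0 | voices=[- 69 81 - -]
Op 7: note_on(79): voice 0 is free -> assigned | voices=[79 69 81 - -]
Op 8: note_on(87): voice 3 is free -> assigned | voices=[79 69 81 87 -]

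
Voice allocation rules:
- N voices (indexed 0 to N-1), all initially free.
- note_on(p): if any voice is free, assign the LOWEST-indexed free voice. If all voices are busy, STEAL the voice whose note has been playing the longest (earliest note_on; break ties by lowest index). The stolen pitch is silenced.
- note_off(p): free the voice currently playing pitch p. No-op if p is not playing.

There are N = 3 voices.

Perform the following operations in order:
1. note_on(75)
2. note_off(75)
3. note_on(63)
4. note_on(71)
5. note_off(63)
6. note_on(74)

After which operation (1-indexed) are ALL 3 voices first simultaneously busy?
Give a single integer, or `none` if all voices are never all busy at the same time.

Answer: none

Derivation:
Op 1: note_on(75): voice 0 is free -> assigned | voices=[75 - -]
Op 2: note_off(75): free voice 0 | voices=[- - -]
Op 3: note_on(63): voice 0 is free -> assigned | voices=[63 - -]
Op 4: note_on(71): voice 1 is free -> assigned | voices=[63 71 -]
Op 5: note_off(63): free voice 0 | voices=[- 71 -]
Op 6: note_on(74): voice 0 is free -> assigned | voices=[74 71 -]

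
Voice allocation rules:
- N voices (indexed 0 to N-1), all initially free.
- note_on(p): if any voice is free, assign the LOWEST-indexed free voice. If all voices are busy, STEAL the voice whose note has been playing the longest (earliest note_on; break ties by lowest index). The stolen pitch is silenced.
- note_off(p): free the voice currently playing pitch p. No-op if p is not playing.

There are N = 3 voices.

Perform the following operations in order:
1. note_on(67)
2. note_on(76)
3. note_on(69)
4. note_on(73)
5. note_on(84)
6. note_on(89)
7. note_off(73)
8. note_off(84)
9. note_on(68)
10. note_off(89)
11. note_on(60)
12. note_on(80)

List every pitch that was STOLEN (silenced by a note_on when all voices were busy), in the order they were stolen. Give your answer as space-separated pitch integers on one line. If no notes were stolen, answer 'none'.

Op 1: note_on(67): voice 0 is free -> assigned | voices=[67 - -]
Op 2: note_on(76): voice 1 is free -> assigned | voices=[67 76 -]
Op 3: note_on(69): voice 2 is free -> assigned | voices=[67 76 69]
Op 4: note_on(73): all voices busy, STEAL voice 0 (pitch 67, oldest) -> assign | voices=[73 76 69]
Op 5: note_on(84): all voices busy, STEAL voice 1 (pitch 76, oldest) -> assign | voices=[73 84 69]
Op 6: note_on(89): all voices busy, STEAL voice 2 (pitch 69, oldest) -> assign | voices=[73 84 89]
Op 7: note_off(73): free voice 0 | voices=[- 84 89]
Op 8: note_off(84): free voice 1 | voices=[- - 89]
Op 9: note_on(68): voice 0 is free -> assigned | voices=[68 - 89]
Op 10: note_off(89): free voice 2 | voices=[68 - -]
Op 11: note_on(60): voice 1 is free -> assigned | voices=[68 60 -]
Op 12: note_on(80): voice 2 is free -> assigned | voices=[68 60 80]

Answer: 67 76 69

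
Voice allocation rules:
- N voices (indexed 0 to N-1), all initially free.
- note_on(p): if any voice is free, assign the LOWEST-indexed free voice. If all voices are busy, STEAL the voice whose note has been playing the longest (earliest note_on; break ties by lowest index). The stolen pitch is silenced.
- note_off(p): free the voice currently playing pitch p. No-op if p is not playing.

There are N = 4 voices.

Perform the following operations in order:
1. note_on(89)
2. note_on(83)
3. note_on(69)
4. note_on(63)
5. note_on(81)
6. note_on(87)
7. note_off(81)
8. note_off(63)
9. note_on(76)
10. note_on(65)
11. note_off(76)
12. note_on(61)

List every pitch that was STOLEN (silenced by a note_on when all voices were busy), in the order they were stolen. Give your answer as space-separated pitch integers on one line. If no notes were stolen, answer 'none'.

Answer: 89 83

Derivation:
Op 1: note_on(89): voice 0 is free -> assigned | voices=[89 - - -]
Op 2: note_on(83): voice 1 is free -> assigned | voices=[89 83 - -]
Op 3: note_on(69): voice 2 is free -> assigned | voices=[89 83 69 -]
Op 4: note_on(63): voice 3 is free -> assigned | voices=[89 83 69 63]
Op 5: note_on(81): all voices busy, STEAL voice 0 (pitch 89, oldest) -> assign | voices=[81 83 69 63]
Op 6: note_on(87): all voices busy, STEAL voice 1 (pitch 83, oldest) -> assign | voices=[81 87 69 63]
Op 7: note_off(81): free voice 0 | voices=[- 87 69 63]
Op 8: note_off(63): free voice 3 | voices=[- 87 69 -]
Op 9: note_on(76): voice 0 is free -> assigned | voices=[76 87 69 -]
Op 10: note_on(65): voice 3 is free -> assigned | voices=[76 87 69 65]
Op 11: note_off(76): free voice 0 | voices=[- 87 69 65]
Op 12: note_on(61): voice 0 is free -> assigned | voices=[61 87 69 65]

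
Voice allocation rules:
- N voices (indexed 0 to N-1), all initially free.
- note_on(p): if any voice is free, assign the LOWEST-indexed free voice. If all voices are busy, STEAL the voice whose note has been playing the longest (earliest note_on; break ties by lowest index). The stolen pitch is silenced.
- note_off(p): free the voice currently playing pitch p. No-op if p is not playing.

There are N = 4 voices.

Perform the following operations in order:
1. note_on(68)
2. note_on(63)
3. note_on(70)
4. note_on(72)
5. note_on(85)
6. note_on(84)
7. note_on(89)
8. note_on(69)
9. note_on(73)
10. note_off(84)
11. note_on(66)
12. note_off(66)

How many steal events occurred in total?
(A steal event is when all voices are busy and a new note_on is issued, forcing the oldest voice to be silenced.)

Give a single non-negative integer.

Answer: 5

Derivation:
Op 1: note_on(68): voice 0 is free -> assigned | voices=[68 - - -]
Op 2: note_on(63): voice 1 is free -> assigned | voices=[68 63 - -]
Op 3: note_on(70): voice 2 is free -> assigned | voices=[68 63 70 -]
Op 4: note_on(72): voice 3 is free -> assigned | voices=[68 63 70 72]
Op 5: note_on(85): all voices busy, STEAL voice 0 (pitch 68, oldest) -> assign | voices=[85 63 70 72]
Op 6: note_on(84): all voices busy, STEAL voice 1 (pitch 63, oldest) -> assign | voices=[85 84 70 72]
Op 7: note_on(89): all voices busy, STEAL voice 2 (pitch 70, oldest) -> assign | voices=[85 84 89 72]
Op 8: note_on(69): all voices busy, STEAL voice 3 (pitch 72, oldest) -> assign | voices=[85 84 89 69]
Op 9: note_on(73): all voices busy, STEAL voice 0 (pitch 85, oldest) -> assign | voices=[73 84 89 69]
Op 10: note_off(84): free voice 1 | voices=[73 - 89 69]
Op 11: note_on(66): voice 1 is free -> assigned | voices=[73 66 89 69]
Op 12: note_off(66): free voice 1 | voices=[73 - 89 69]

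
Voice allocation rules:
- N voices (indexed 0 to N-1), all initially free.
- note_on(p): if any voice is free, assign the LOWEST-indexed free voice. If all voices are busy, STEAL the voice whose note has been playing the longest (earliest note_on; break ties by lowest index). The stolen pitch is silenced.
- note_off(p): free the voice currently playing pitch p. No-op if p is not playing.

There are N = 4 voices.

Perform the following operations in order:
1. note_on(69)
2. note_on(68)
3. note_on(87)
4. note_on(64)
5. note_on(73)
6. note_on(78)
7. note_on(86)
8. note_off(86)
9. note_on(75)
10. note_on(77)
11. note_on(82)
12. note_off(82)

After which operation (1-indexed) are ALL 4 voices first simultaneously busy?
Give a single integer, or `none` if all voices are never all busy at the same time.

Answer: 4

Derivation:
Op 1: note_on(69): voice 0 is free -> assigned | voices=[69 - - -]
Op 2: note_on(68): voice 1 is free -> assigned | voices=[69 68 - -]
Op 3: note_on(87): voice 2 is free -> assigned | voices=[69 68 87 -]
Op 4: note_on(64): voice 3 is free -> assigned | voices=[69 68 87 64]
Op 5: note_on(73): all voices busy, STEAL voice 0 (pitch 69, oldest) -> assign | voices=[73 68 87 64]
Op 6: note_on(78): all voices busy, STEAL voice 1 (pitch 68, oldest) -> assign | voices=[73 78 87 64]
Op 7: note_on(86): all voices busy, STEAL voice 2 (pitch 87, oldest) -> assign | voices=[73 78 86 64]
Op 8: note_off(86): free voice 2 | voices=[73 78 - 64]
Op 9: note_on(75): voice 2 is free -> assigned | voices=[73 78 75 64]
Op 10: note_on(77): all voices busy, STEAL voice 3 (pitch 64, oldest) -> assign | voices=[73 78 75 77]
Op 11: note_on(82): all voices busy, STEAL voice 0 (pitch 73, oldest) -> assign | voices=[82 78 75 77]
Op 12: note_off(82): free voice 0 | voices=[- 78 75 77]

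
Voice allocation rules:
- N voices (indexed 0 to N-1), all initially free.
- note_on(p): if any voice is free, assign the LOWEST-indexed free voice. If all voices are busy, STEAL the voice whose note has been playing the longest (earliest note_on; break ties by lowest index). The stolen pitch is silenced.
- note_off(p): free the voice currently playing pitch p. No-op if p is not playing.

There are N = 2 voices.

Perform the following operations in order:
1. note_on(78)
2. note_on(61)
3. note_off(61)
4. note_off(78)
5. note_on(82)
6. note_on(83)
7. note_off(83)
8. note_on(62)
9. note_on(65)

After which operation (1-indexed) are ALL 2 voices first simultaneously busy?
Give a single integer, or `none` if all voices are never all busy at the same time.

Answer: 2

Derivation:
Op 1: note_on(78): voice 0 is free -> assigned | voices=[78 -]
Op 2: note_on(61): voice 1 is free -> assigned | voices=[78 61]
Op 3: note_off(61): free voice 1 | voices=[78 -]
Op 4: note_off(78): free voice 0 | voices=[- -]
Op 5: note_on(82): voice 0 is free -> assigned | voices=[82 -]
Op 6: note_on(83): voice 1 is free -> assigned | voices=[82 83]
Op 7: note_off(83): free voice 1 | voices=[82 -]
Op 8: note_on(62): voice 1 is free -> assigned | voices=[82 62]
Op 9: note_on(65): all voices busy, STEAL voice 0 (pitch 82, oldest) -> assign | voices=[65 62]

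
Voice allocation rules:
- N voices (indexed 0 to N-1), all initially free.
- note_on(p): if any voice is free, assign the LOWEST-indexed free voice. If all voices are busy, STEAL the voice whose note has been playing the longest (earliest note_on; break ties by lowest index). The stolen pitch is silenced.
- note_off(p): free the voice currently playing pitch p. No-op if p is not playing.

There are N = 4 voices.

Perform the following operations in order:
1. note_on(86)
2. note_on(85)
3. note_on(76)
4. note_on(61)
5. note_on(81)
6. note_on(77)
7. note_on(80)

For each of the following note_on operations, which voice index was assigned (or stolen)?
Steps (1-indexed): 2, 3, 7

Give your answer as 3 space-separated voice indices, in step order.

Answer: 1 2 2

Derivation:
Op 1: note_on(86): voice 0 is free -> assigned | voices=[86 - - -]
Op 2: note_on(85): voice 1 is free -> assigned | voices=[86 85 - -]
Op 3: note_on(76): voice 2 is free -> assigned | voices=[86 85 76 -]
Op 4: note_on(61): voice 3 is free -> assigned | voices=[86 85 76 61]
Op 5: note_on(81): all voices busy, STEAL voice 0 (pitch 86, oldest) -> assign | voices=[81 85 76 61]
Op 6: note_on(77): all voices busy, STEAL voice 1 (pitch 85, oldest) -> assign | voices=[81 77 76 61]
Op 7: note_on(80): all voices busy, STEAL voice 2 (pitch 76, oldest) -> assign | voices=[81 77 80 61]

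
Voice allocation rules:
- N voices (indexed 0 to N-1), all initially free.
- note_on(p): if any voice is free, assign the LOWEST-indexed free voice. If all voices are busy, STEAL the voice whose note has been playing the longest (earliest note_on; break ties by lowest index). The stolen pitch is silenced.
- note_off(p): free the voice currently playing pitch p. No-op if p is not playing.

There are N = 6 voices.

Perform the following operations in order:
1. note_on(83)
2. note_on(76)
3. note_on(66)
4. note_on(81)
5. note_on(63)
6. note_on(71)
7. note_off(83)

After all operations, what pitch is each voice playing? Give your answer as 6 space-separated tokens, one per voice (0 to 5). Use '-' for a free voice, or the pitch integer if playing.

Answer: - 76 66 81 63 71

Derivation:
Op 1: note_on(83): voice 0 is free -> assigned | voices=[83 - - - - -]
Op 2: note_on(76): voice 1 is free -> assigned | voices=[83 76 - - - -]
Op 3: note_on(66): voice 2 is free -> assigned | voices=[83 76 66 - - -]
Op 4: note_on(81): voice 3 is free -> assigned | voices=[83 76 66 81 - -]
Op 5: note_on(63): voice 4 is free -> assigned | voices=[83 76 66 81 63 -]
Op 6: note_on(71): voice 5 is free -> assigned | voices=[83 76 66 81 63 71]
Op 7: note_off(83): free voice 0 | voices=[- 76 66 81 63 71]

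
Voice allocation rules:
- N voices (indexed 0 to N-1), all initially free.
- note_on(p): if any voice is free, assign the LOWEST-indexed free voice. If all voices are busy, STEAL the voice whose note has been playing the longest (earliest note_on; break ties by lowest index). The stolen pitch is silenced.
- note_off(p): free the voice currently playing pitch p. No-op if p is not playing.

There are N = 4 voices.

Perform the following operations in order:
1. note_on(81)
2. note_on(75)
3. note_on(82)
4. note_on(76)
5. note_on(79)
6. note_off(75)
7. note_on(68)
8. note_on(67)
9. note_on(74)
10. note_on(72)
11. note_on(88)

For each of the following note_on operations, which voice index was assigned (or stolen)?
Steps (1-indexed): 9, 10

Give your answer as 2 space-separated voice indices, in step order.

Answer: 3 0

Derivation:
Op 1: note_on(81): voice 0 is free -> assigned | voices=[81 - - -]
Op 2: note_on(75): voice 1 is free -> assigned | voices=[81 75 - -]
Op 3: note_on(82): voice 2 is free -> assigned | voices=[81 75 82 -]
Op 4: note_on(76): voice 3 is free -> assigned | voices=[81 75 82 76]
Op 5: note_on(79): all voices busy, STEAL voice 0 (pitch 81, oldest) -> assign | voices=[79 75 82 76]
Op 6: note_off(75): free voice 1 | voices=[79 - 82 76]
Op 7: note_on(68): voice 1 is free -> assigned | voices=[79 68 82 76]
Op 8: note_on(67): all voices busy, STEAL voice 2 (pitch 82, oldest) -> assign | voices=[79 68 67 76]
Op 9: note_on(74): all voices busy, STEAL voice 3 (pitch 76, oldest) -> assign | voices=[79 68 67 74]
Op 10: note_on(72): all voices busy, STEAL voice 0 (pitch 79, oldest) -> assign | voices=[72 68 67 74]
Op 11: note_on(88): all voices busy, STEAL voice 1 (pitch 68, oldest) -> assign | voices=[72 88 67 74]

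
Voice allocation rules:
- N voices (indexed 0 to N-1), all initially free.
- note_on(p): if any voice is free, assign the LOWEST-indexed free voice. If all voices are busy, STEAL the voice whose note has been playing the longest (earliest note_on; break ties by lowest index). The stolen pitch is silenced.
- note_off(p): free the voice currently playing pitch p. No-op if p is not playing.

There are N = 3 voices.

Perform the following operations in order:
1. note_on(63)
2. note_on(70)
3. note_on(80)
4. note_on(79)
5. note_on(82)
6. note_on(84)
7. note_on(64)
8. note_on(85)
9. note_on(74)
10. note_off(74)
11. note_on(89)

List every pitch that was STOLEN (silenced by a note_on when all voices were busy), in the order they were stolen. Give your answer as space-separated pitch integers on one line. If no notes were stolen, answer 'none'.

Op 1: note_on(63): voice 0 is free -> assigned | voices=[63 - -]
Op 2: note_on(70): voice 1 is free -> assigned | voices=[63 70 -]
Op 3: note_on(80): voice 2 is free -> assigned | voices=[63 70 80]
Op 4: note_on(79): all voices busy, STEAL voice 0 (pitch 63, oldest) -> assign | voices=[79 70 80]
Op 5: note_on(82): all voices busy, STEAL voice 1 (pitch 70, oldest) -> assign | voices=[79 82 80]
Op 6: note_on(84): all voices busy, STEAL voice 2 (pitch 80, oldest) -> assign | voices=[79 82 84]
Op 7: note_on(64): all voices busy, STEAL voice 0 (pitch 79, oldest) -> assign | voices=[64 82 84]
Op 8: note_on(85): all voices busy, STEAL voice 1 (pitch 82, oldest) -> assign | voices=[64 85 84]
Op 9: note_on(74): all voices busy, STEAL voice 2 (pitch 84, oldest) -> assign | voices=[64 85 74]
Op 10: note_off(74): free voice 2 | voices=[64 85 -]
Op 11: note_on(89): voice 2 is free -> assigned | voices=[64 85 89]

Answer: 63 70 80 79 82 84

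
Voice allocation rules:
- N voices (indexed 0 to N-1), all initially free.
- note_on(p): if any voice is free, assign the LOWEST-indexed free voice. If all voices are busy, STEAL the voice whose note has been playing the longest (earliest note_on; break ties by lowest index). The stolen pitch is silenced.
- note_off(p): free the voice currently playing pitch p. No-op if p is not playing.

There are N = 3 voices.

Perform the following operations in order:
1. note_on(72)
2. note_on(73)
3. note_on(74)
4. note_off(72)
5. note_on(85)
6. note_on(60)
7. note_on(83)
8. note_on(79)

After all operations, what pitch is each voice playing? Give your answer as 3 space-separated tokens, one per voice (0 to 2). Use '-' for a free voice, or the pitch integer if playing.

Answer: 79 60 83

Derivation:
Op 1: note_on(72): voice 0 is free -> assigned | voices=[72 - -]
Op 2: note_on(73): voice 1 is free -> assigned | voices=[72 73 -]
Op 3: note_on(74): voice 2 is free -> assigned | voices=[72 73 74]
Op 4: note_off(72): free voice 0 | voices=[- 73 74]
Op 5: note_on(85): voice 0 is free -> assigned | voices=[85 73 74]
Op 6: note_on(60): all voices busy, STEAL voice 1 (pitch 73, oldest) -> assign | voices=[85 60 74]
Op 7: note_on(83): all voices busy, STEAL voice 2 (pitch 74, oldest) -> assign | voices=[85 60 83]
Op 8: note_on(79): all voices busy, STEAL voice 0 (pitch 85, oldest) -> assign | voices=[79 60 83]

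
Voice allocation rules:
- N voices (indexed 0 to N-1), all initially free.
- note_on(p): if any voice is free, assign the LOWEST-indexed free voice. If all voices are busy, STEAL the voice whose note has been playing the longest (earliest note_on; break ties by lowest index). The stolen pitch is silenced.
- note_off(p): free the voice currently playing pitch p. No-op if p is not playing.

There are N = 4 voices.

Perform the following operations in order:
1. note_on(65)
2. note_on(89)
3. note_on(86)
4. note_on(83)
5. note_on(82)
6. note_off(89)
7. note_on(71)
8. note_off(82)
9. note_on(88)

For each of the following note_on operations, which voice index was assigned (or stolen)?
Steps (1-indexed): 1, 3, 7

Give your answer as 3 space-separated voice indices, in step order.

Op 1: note_on(65): voice 0 is free -> assigned | voices=[65 - - -]
Op 2: note_on(89): voice 1 is free -> assigned | voices=[65 89 - -]
Op 3: note_on(86): voice 2 is free -> assigned | voices=[65 89 86 -]
Op 4: note_on(83): voice 3 is free -> assigned | voices=[65 89 86 83]
Op 5: note_on(82): all voices busy, STEAL voice 0 (pitch 65, oldest) -> assign | voices=[82 89 86 83]
Op 6: note_off(89): free voice 1 | voices=[82 - 86 83]
Op 7: note_on(71): voice 1 is free -> assigned | voices=[82 71 86 83]
Op 8: note_off(82): free voice 0 | voices=[- 71 86 83]
Op 9: note_on(88): voice 0 is free -> assigned | voices=[88 71 86 83]

Answer: 0 2 1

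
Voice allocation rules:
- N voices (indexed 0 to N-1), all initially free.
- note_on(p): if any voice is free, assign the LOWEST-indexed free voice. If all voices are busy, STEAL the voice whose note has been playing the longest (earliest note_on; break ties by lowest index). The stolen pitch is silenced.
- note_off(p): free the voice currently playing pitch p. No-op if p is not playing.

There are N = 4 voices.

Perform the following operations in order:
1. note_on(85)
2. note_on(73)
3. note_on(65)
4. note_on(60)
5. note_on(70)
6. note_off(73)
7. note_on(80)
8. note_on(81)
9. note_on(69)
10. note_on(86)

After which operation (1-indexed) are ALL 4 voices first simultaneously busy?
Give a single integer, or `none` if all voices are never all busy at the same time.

Op 1: note_on(85): voice 0 is free -> assigned | voices=[85 - - -]
Op 2: note_on(73): voice 1 is free -> assigned | voices=[85 73 - -]
Op 3: note_on(65): voice 2 is free -> assigned | voices=[85 73 65 -]
Op 4: note_on(60): voice 3 is free -> assigned | voices=[85 73 65 60]
Op 5: note_on(70): all voices busy, STEAL voice 0 (pitch 85, oldest) -> assign | voices=[70 73 65 60]
Op 6: note_off(73): free voice 1 | voices=[70 - 65 60]
Op 7: note_on(80): voice 1 is free -> assigned | voices=[70 80 65 60]
Op 8: note_on(81): all voices busy, STEAL voice 2 (pitch 65, oldest) -> assign | voices=[70 80 81 60]
Op 9: note_on(69): all voices busy, STEAL voice 3 (pitch 60, oldest) -> assign | voices=[70 80 81 69]
Op 10: note_on(86): all voices busy, STEAL voice 0 (pitch 70, oldest) -> assign | voices=[86 80 81 69]

Answer: 4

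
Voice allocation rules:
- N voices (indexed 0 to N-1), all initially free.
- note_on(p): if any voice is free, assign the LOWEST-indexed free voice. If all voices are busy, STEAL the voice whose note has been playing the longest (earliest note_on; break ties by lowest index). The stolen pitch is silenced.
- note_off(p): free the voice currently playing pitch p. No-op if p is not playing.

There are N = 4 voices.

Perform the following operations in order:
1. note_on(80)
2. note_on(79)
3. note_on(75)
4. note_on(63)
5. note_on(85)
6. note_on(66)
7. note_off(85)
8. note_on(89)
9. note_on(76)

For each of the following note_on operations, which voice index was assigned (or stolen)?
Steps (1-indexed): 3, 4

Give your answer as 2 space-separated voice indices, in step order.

Answer: 2 3

Derivation:
Op 1: note_on(80): voice 0 is free -> assigned | voices=[80 - - -]
Op 2: note_on(79): voice 1 is free -> assigned | voices=[80 79 - -]
Op 3: note_on(75): voice 2 is free -> assigned | voices=[80 79 75 -]
Op 4: note_on(63): voice 3 is free -> assigned | voices=[80 79 75 63]
Op 5: note_on(85): all voices busy, STEAL voice 0 (pitch 80, oldest) -> assign | voices=[85 79 75 63]
Op 6: note_on(66): all voices busy, STEAL voice 1 (pitch 79, oldest) -> assign | voices=[85 66 75 63]
Op 7: note_off(85): free voice 0 | voices=[- 66 75 63]
Op 8: note_on(89): voice 0 is free -> assigned | voices=[89 66 75 63]
Op 9: note_on(76): all voices busy, STEAL voice 2 (pitch 75, oldest) -> assign | voices=[89 66 76 63]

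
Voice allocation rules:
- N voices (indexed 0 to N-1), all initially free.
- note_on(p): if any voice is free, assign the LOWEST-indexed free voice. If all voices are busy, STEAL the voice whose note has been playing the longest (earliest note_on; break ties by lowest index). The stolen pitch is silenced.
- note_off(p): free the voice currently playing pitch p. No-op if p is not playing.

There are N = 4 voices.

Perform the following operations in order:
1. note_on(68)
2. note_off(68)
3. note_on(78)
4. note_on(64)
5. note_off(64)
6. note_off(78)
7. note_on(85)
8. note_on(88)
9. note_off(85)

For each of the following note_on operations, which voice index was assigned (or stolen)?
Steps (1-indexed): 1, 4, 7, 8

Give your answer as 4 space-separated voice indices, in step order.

Answer: 0 1 0 1

Derivation:
Op 1: note_on(68): voice 0 is free -> assigned | voices=[68 - - -]
Op 2: note_off(68): free voice 0 | voices=[- - - -]
Op 3: note_on(78): voice 0 is free -> assigned | voices=[78 - - -]
Op 4: note_on(64): voice 1 is free -> assigned | voices=[78 64 - -]
Op 5: note_off(64): free voice 1 | voices=[78 - - -]
Op 6: note_off(78): free voice 0 | voices=[- - - -]
Op 7: note_on(85): voice 0 is free -> assigned | voices=[85 - - -]
Op 8: note_on(88): voice 1 is free -> assigned | voices=[85 88 - -]
Op 9: note_off(85): free voice 0 | voices=[- 88 - -]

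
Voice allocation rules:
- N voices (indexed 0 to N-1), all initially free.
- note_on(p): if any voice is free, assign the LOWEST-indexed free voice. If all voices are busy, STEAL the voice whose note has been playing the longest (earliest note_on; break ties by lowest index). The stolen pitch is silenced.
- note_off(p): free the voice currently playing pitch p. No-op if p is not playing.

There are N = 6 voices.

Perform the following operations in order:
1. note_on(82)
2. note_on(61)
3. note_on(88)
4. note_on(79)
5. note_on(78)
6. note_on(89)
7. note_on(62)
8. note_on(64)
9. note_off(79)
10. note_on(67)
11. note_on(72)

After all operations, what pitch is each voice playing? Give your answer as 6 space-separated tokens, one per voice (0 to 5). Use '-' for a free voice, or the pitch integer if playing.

Answer: 62 64 72 67 78 89

Derivation:
Op 1: note_on(82): voice 0 is free -> assigned | voices=[82 - - - - -]
Op 2: note_on(61): voice 1 is free -> assigned | voices=[82 61 - - - -]
Op 3: note_on(88): voice 2 is free -> assigned | voices=[82 61 88 - - -]
Op 4: note_on(79): voice 3 is free -> assigned | voices=[82 61 88 79 - -]
Op 5: note_on(78): voice 4 is free -> assigned | voices=[82 61 88 79 78 -]
Op 6: note_on(89): voice 5 is free -> assigned | voices=[82 61 88 79 78 89]
Op 7: note_on(62): all voices busy, STEAL voice 0 (pitch 82, oldest) -> assign | voices=[62 61 88 79 78 89]
Op 8: note_on(64): all voices busy, STEAL voice 1 (pitch 61, oldest) -> assign | voices=[62 64 88 79 78 89]
Op 9: note_off(79): free voice 3 | voices=[62 64 88 - 78 89]
Op 10: note_on(67): voice 3 is free -> assigned | voices=[62 64 88 67 78 89]
Op 11: note_on(72): all voices busy, STEAL voice 2 (pitch 88, oldest) -> assign | voices=[62 64 72 67 78 89]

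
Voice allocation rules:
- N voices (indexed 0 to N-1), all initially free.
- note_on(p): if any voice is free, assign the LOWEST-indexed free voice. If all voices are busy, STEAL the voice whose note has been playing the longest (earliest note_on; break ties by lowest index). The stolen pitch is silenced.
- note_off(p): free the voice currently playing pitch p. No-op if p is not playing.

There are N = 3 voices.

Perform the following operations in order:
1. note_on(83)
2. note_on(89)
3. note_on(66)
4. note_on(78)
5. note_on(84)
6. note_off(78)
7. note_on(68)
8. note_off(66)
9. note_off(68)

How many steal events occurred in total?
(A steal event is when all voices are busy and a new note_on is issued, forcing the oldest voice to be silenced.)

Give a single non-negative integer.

Op 1: note_on(83): voice 0 is free -> assigned | voices=[83 - -]
Op 2: note_on(89): voice 1 is free -> assigned | voices=[83 89 -]
Op 3: note_on(66): voice 2 is free -> assigned | voices=[83 89 66]
Op 4: note_on(78): all voices busy, STEAL voice 0 (pitch 83, oldest) -> assign | voices=[78 89 66]
Op 5: note_on(84): all voices busy, STEAL voice 1 (pitch 89, oldest) -> assign | voices=[78 84 66]
Op 6: note_off(78): free voice 0 | voices=[- 84 66]
Op 7: note_on(68): voice 0 is free -> assigned | voices=[68 84 66]
Op 8: note_off(66): free voice 2 | voices=[68 84 -]
Op 9: note_off(68): free voice 0 | voices=[- 84 -]

Answer: 2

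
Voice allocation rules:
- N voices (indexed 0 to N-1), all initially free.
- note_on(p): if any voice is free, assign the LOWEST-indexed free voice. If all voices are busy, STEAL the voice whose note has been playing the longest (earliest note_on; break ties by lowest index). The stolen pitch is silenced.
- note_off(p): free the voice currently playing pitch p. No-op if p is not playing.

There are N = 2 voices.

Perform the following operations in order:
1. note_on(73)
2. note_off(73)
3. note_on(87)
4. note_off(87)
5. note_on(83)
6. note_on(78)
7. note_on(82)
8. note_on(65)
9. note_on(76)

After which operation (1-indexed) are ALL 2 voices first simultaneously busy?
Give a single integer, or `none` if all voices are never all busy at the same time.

Op 1: note_on(73): voice 0 is free -> assigned | voices=[73 -]
Op 2: note_off(73): free voice 0 | voices=[- -]
Op 3: note_on(87): voice 0 is free -> assigned | voices=[87 -]
Op 4: note_off(87): free voice 0 | voices=[- -]
Op 5: note_on(83): voice 0 is free -> assigned | voices=[83 -]
Op 6: note_on(78): voice 1 is free -> assigned | voices=[83 78]
Op 7: note_on(82): all voices busy, STEAL voice 0 (pitch 83, oldest) -> assign | voices=[82 78]
Op 8: note_on(65): all voices busy, STEAL voice 1 (pitch 78, oldest) -> assign | voices=[82 65]
Op 9: note_on(76): all voices busy, STEAL voice 0 (pitch 82, oldest) -> assign | voices=[76 65]

Answer: 6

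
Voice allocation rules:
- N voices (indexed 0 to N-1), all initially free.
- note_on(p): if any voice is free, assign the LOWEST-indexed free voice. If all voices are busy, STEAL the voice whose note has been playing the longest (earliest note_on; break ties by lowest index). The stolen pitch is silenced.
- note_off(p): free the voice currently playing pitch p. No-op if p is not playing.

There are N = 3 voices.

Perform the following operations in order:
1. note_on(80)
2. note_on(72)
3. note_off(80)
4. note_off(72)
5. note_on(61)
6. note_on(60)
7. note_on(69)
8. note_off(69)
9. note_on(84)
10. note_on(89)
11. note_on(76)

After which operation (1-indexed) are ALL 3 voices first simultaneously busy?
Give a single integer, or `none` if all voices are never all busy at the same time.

Op 1: note_on(80): voice 0 is free -> assigned | voices=[80 - -]
Op 2: note_on(72): voice 1 is free -> assigned | voices=[80 72 -]
Op 3: note_off(80): free voice 0 | voices=[- 72 -]
Op 4: note_off(72): free voice 1 | voices=[- - -]
Op 5: note_on(61): voice 0 is free -> assigned | voices=[61 - -]
Op 6: note_on(60): voice 1 is free -> assigned | voices=[61 60 -]
Op 7: note_on(69): voice 2 is free -> assigned | voices=[61 60 69]
Op 8: note_off(69): free voice 2 | voices=[61 60 -]
Op 9: note_on(84): voice 2 is free -> assigned | voices=[61 60 84]
Op 10: note_on(89): all voices busy, STEAL voice 0 (pitch 61, oldest) -> assign | voices=[89 60 84]
Op 11: note_on(76): all voices busy, STEAL voice 1 (pitch 60, oldest) -> assign | voices=[89 76 84]

Answer: 7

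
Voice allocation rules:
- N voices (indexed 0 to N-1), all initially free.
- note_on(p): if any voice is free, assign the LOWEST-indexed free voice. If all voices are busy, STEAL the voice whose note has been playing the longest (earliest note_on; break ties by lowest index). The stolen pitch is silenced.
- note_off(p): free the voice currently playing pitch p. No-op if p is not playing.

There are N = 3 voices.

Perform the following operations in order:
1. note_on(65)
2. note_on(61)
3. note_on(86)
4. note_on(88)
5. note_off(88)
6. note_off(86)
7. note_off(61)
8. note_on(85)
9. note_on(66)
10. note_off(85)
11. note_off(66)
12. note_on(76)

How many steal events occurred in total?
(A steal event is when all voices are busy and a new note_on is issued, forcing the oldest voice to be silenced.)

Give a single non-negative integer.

Answer: 1

Derivation:
Op 1: note_on(65): voice 0 is free -> assigned | voices=[65 - -]
Op 2: note_on(61): voice 1 is free -> assigned | voices=[65 61 -]
Op 3: note_on(86): voice 2 is free -> assigned | voices=[65 61 86]
Op 4: note_on(88): all voices busy, STEAL voice 0 (pitch 65, oldest) -> assign | voices=[88 61 86]
Op 5: note_off(88): free voice 0 | voices=[- 61 86]
Op 6: note_off(86): free voice 2 | voices=[- 61 -]
Op 7: note_off(61): free voice 1 | voices=[- - -]
Op 8: note_on(85): voice 0 is free -> assigned | voices=[85 - -]
Op 9: note_on(66): voice 1 is free -> assigned | voices=[85 66 -]
Op 10: note_off(85): free voice 0 | voices=[- 66 -]
Op 11: note_off(66): free voice 1 | voices=[- - -]
Op 12: note_on(76): voice 0 is free -> assigned | voices=[76 - -]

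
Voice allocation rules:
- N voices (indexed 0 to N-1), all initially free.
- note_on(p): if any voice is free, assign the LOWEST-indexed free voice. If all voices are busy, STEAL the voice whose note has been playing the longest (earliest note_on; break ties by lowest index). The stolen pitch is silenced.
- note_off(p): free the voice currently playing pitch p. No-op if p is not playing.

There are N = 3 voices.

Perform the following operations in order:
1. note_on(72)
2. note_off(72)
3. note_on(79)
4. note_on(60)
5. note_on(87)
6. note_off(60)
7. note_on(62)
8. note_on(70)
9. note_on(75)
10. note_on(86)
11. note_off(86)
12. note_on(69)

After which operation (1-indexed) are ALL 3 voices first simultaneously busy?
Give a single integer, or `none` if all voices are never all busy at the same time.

Op 1: note_on(72): voice 0 is free -> assigned | voices=[72 - -]
Op 2: note_off(72): free voice 0 | voices=[- - -]
Op 3: note_on(79): voice 0 is free -> assigned | voices=[79 - -]
Op 4: note_on(60): voice 1 is free -> assigned | voices=[79 60 -]
Op 5: note_on(87): voice 2 is free -> assigned | voices=[79 60 87]
Op 6: note_off(60): free voice 1 | voices=[79 - 87]
Op 7: note_on(62): voice 1 is free -> assigned | voices=[79 62 87]
Op 8: note_on(70): all voices busy, STEAL voice 0 (pitch 79, oldest) -> assign | voices=[70 62 87]
Op 9: note_on(75): all voices busy, STEAL voice 2 (pitch 87, oldest) -> assign | voices=[70 62 75]
Op 10: note_on(86): all voices busy, STEAL voice 1 (pitch 62, oldest) -> assign | voices=[70 86 75]
Op 11: note_off(86): free voice 1 | voices=[70 - 75]
Op 12: note_on(69): voice 1 is free -> assigned | voices=[70 69 75]

Answer: 5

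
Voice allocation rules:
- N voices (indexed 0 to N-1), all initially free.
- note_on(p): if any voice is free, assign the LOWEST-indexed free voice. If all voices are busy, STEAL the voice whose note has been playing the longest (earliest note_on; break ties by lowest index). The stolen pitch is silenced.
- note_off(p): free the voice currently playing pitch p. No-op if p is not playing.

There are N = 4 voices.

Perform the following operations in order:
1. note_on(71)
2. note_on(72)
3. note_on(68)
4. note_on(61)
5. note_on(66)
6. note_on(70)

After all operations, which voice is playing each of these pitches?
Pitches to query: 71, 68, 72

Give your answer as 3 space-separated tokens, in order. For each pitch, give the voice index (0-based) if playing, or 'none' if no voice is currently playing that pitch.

Op 1: note_on(71): voice 0 is free -> assigned | voices=[71 - - -]
Op 2: note_on(72): voice 1 is free -> assigned | voices=[71 72 - -]
Op 3: note_on(68): voice 2 is free -> assigned | voices=[71 72 68 -]
Op 4: note_on(61): voice 3 is free -> assigned | voices=[71 72 68 61]
Op 5: note_on(66): all voices busy, STEAL voice 0 (pitch 71, oldest) -> assign | voices=[66 72 68 61]
Op 6: note_on(70): all voices busy, STEAL voice 1 (pitch 72, oldest) -> assign | voices=[66 70 68 61]

Answer: none 2 none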